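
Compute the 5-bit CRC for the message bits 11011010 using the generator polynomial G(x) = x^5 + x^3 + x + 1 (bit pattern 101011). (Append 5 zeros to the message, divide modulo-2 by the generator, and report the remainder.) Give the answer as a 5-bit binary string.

10011

Append 5 zeros: 1101101000000. Divide by 101011 (XOR where the leading bit is 1):
  pos 0: 110110 XOR 101011 = 011101
  pos 1: 111011 XOR 101011 = 010000
  pos 2: 100000 XOR 101011 = 001011
  pos 4: 101100 XOR 101011 = 000111
  pos 7: 111000 XOR 101011 = 010011
Remainder (last 5 bits) = 10011. This is the CRC / FCS.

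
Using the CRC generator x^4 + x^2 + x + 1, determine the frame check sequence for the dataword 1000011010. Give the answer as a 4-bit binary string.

Append 4 zeros: 10000110100000. Divide by 10111 (XOR where the leading bit is 1):
  pos 0: 10000 XOR 10111 = 00111
  pos 2: 11111 XOR 10111 = 01000
  pos 3: 10000 XOR 10111 = 00111
  pos 5: 11110 XOR 10111 = 01001
  pos 6: 10010 XOR 10111 = 00101
  pos 8: 10100 XOR 10111 = 00011
Remainder (last 4 bits) = 0110. This is the CRC / FCS.

0110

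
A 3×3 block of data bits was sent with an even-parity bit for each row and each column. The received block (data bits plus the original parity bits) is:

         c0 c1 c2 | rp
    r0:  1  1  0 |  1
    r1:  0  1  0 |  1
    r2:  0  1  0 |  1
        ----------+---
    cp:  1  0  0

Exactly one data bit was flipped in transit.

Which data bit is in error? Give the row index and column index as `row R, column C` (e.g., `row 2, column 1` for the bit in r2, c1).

Recompute each row's even parity and compare to rp:
  r0: data parity 0, sent rp 1 → mismatch
  r1: data parity 1, sent rp 1 → ok
  r2: data parity 1, sent rp 1 → ok
Recompute each column's even parity and compare to cp:
  c0: data parity 1, sent cp 1 → ok
  c1: data parity 1, sent cp 0 → mismatch
  c2: data parity 0, sent cp 0 → ok
Exactly one row (r0) and one column (c1) fail → the flipped bit is at their intersection.

row 0, column 1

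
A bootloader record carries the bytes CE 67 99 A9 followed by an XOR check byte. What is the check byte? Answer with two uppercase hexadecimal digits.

99

XOR the bytes together:
  start with 0xCE
  0xCE ⊕ 0x67 = 0xA9
  0xA9 ⊕ 0x99 = 0x30
  0x30 ⊕ 0xA9 = 0x99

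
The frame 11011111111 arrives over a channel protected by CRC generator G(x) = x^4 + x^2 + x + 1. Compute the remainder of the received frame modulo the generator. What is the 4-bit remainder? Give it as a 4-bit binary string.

Modulo-2 division of 11011111111 by 10111:
  pos 0: 11011 XOR 10111 = 01100
  pos 1: 11001 XOR 10111 = 01110
  pos 2: 11101 XOR 10111 = 01010
  pos 3: 10101 XOR 10111 = 00010
  pos 6: 10111 XOR 10111 = 00000
Remainder = 0000 (zero — the frame passes the CRC check).

0000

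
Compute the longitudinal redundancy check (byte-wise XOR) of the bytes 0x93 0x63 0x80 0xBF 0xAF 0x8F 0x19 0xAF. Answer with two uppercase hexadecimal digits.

59

XOR the bytes together:
  start with 0x93
  0x93 ⊕ 0x63 = 0xF0
  0xF0 ⊕ 0x80 = 0x70
  0x70 ⊕ 0xBF = 0xCF
  0xCF ⊕ 0xAF = 0x60
  0x60 ⊕ 0x8F = 0xEF
  0xEF ⊕ 0x19 = 0xF6
  0xF6 ⊕ 0xAF = 0x59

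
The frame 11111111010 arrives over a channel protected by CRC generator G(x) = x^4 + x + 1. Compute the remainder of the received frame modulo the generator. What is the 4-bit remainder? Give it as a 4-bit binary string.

0000

Modulo-2 division of 11111111010 by 10011:
  pos 0: 11111 XOR 10011 = 01100
  pos 1: 11001 XOR 10011 = 01010
  pos 2: 10101 XOR 10011 = 00110
  pos 4: 11010 XOR 10011 = 01001
  pos 5: 10011 XOR 10011 = 00000
Remainder = 0000 (zero — the frame passes the CRC check).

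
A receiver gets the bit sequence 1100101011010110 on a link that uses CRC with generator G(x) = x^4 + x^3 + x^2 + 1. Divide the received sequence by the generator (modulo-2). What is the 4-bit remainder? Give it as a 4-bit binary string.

1110

Modulo-2 division of 1100101011010110 by 11101:
  pos 0: 11001 XOR 11101 = 00100
  pos 2: 10001 XOR 11101 = 01100
  pos 3: 11000 XOR 11101 = 00101
  pos 5: 10111 XOR 11101 = 01010
  pos 6: 10100 XOR 11101 = 01001
  pos 7: 10011 XOR 11101 = 01110
  pos 8: 11100 XOR 11101 = 00001
Remainder = 1110 (nonzero — an error is detected).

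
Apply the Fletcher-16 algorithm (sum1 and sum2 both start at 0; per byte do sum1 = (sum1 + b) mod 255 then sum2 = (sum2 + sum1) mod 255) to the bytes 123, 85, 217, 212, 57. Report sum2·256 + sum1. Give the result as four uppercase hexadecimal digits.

2FB8

Running sums (mod 255):
  after byte 0 (123): sum1=123, sum2=123
  after byte 1 (85): sum1=208, sum2=76
  after byte 2 (217): sum1=170, sum2=246
  after byte 3 (212): sum1=127, sum2=118
  after byte 4 (57): sum1=184, sum2=47
Checksum = sum2·256 + sum1 = 47·256 + 184 = 12216 = 0x2FB8.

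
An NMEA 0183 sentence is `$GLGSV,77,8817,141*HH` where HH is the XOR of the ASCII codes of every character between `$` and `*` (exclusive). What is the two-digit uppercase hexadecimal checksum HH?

57

XOR the ASCII codes of the payload characters:
  'G' = 0x47 → acc = 0x47
  'L' = 0x4C → acc = 0x0B
  'G' = 0x47 → acc = 0x4C
  'S' = 0x53 → acc = 0x1F
  'V' = 0x56 → acc = 0x49
  ',' = 0x2C → acc = 0x65
  '7' = 0x37 → acc = 0x52
  '7' = 0x37 → acc = 0x65
  ',' = 0x2C → acc = 0x49
  '8' = 0x38 → acc = 0x71
  '8' = 0x38 → acc = 0x49
  '1' = 0x31 → acc = 0x78
  '7' = 0x37 → acc = 0x4F
  ',' = 0x2C → acc = 0x63
  '1' = 0x31 → acc = 0x52
  '4' = 0x34 → acc = 0x66
  '1' = 0x31 → acc = 0x57
Checksum = 0x57.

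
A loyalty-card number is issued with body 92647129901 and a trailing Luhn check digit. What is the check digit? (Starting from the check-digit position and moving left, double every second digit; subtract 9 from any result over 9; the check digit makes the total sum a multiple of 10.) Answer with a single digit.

Partial digits right→left: 1 0 9 9 2 1 7 4 6 2 9
Double every second digit counting from the check-digit position (so the 1st, 3rd, 5th, ... of the partial from the right).
  doubled (with −9 where >9): 2 9 4 5 3 9 → sum 32
  kept as-is: 0 9 1 4 2 → sum 16
Total = 32 + 16 = 48.
Check digit = (10 − (48 mod 10)) mod 10 = 2.

2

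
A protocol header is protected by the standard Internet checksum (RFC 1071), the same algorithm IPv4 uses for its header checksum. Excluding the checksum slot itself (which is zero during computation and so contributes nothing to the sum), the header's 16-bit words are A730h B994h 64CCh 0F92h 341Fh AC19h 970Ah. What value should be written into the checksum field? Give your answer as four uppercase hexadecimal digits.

One's-complement addition (fold any carry out of bit 15 back into bit 0):
  0xA730 + 0xB994 = 0x160C4 → wrap carry → 0x60C5
  0x60C5 + 0x64CC = 0x0C591
  0xC591 + 0x0F92 = 0x0D523
  0xD523 + 0x341F = 0x10942 → wrap carry → 0x0943
  0x0943 + 0xAC19 = 0x0B55C
  0xB55C + 0x970A = 0x14C66 → wrap carry → 0x4C67
One's-complement sum = 0x4C67.
Checksum = ~0x4C67 & 0xFFFF = 0xB398.

B398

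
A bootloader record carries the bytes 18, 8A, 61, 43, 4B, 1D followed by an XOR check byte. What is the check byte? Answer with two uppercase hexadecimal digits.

E6

XOR the bytes together:
  start with 0x18
  0x18 ⊕ 0x8A = 0x92
  0x92 ⊕ 0x61 = 0xF3
  0xF3 ⊕ 0x43 = 0xB0
  0xB0 ⊕ 0x4B = 0xFB
  0xFB ⊕ 0x1D = 0xE6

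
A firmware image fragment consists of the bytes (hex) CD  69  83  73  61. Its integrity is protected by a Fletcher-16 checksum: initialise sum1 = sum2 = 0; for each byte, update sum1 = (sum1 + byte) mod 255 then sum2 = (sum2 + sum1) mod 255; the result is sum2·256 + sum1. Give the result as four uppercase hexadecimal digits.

Running sums (mod 255):
  after byte 0 (CD): sum1=205, sum2=205
  after byte 1 (69): sum1=55, sum2=5
  after byte 2 (83): sum1=186, sum2=191
  after byte 3 (73): sum1=46, sum2=237
  after byte 4 (61): sum1=143, sum2=125
Checksum = sum2·256 + sum1 = 125·256 + 143 = 32143 = 0x7D8F.

7D8F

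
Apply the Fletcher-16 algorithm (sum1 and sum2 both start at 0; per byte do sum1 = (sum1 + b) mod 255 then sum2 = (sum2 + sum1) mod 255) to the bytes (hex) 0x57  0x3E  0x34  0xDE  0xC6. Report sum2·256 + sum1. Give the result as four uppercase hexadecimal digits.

Running sums (mod 255):
  after byte 0 (0x57): sum1=87, sum2=87
  after byte 1 (0x3E): sum1=149, sum2=236
  after byte 2 (0x34): sum1=201, sum2=182
  after byte 3 (0xDE): sum1=168, sum2=95
  after byte 4 (0xC6): sum1=111, sum2=206
Checksum = sum2·256 + sum1 = 206·256 + 111 = 52847 = 0xCE6F.

CE6F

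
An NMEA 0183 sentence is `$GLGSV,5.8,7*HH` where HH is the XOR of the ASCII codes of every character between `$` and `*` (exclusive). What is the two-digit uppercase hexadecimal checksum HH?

XOR the ASCII codes of the payload characters:
  'G' = 0x47 → acc = 0x47
  'L' = 0x4C → acc = 0x0B
  'G' = 0x47 → acc = 0x4C
  'S' = 0x53 → acc = 0x1F
  'V' = 0x56 → acc = 0x49
  ',' = 0x2C → acc = 0x65
  '5' = 0x35 → acc = 0x50
  '.' = 0x2E → acc = 0x7E
  '8' = 0x38 → acc = 0x46
  ',' = 0x2C → acc = 0x6A
  '7' = 0x37 → acc = 0x5D
Checksum = 0x5D.

5D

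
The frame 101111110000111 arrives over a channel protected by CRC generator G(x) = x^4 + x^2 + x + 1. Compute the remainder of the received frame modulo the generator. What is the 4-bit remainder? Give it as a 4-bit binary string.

Modulo-2 division of 101111110000111 by 10111:
  pos 0: 10111 XOR 10111 = 00000
  pos 5: 11100 XOR 10111 = 01011
  pos 6: 10110 XOR 10111 = 00001
  pos 10: 10111 XOR 10111 = 00000
Remainder = 0000 (zero — the frame passes the CRC check).

0000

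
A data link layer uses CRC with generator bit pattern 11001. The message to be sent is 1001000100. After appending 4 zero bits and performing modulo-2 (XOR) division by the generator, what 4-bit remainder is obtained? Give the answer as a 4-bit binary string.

0011

Append 4 zeros: 10010001000000. Divide by 11001 (XOR where the leading bit is 1):
  pos 0: 10010 XOR 11001 = 01011
  pos 1: 10110 XOR 11001 = 01111
  pos 2: 11110 XOR 11001 = 00111
  pos 4: 11110 XOR 11001 = 00111
  pos 6: 11100 XOR 11001 = 00101
  pos 8: 10100 XOR 11001 = 01101
  pos 9: 11010 XOR 11001 = 00011
Remainder (last 4 bits) = 0011. This is the CRC / FCS.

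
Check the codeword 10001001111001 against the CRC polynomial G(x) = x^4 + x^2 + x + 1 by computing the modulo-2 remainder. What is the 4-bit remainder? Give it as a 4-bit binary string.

Modulo-2 division of 10001001111001 by 10111:
  pos 0: 10001 XOR 10111 = 00110
  pos 2: 11000 XOR 10111 = 01111
  pos 3: 11111 XOR 10111 = 01000
  pos 4: 10001 XOR 10111 = 00110
  pos 6: 11011 XOR 10111 = 01100
  pos 7: 11000 XOR 10111 = 01111
  pos 8: 11110 XOR 10111 = 01001
  pos 9: 10011 XOR 10111 = 00100
Remainder = 0100 (nonzero — an error is detected).

0100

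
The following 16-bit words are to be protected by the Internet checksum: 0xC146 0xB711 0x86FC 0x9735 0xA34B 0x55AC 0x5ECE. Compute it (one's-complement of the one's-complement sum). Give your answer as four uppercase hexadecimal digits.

One's-complement addition (fold any carry out of bit 15 back into bit 0):
  0xC146 + 0xB711 = 0x17857 → wrap carry → 0x7858
  0x7858 + 0x86FC = 0x0FF54
  0xFF54 + 0x9735 = 0x19689 → wrap carry → 0x968A
  0x968A + 0xA34B = 0x139D5 → wrap carry → 0x39D6
  0x39D6 + 0x55AC = 0x08F82
  0x8F82 + 0x5ECE = 0x0EE50
One's-complement sum = 0xEE50.
Checksum = ~0xEE50 & 0xFFFF = 0x11AF.

11AF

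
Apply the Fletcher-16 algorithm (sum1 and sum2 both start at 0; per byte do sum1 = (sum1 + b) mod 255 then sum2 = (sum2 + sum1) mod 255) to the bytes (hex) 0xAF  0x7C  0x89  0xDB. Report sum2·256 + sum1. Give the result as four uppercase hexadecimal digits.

Running sums (mod 255):
  after byte 0 (0xAF): sum1=175, sum2=175
  after byte 1 (0x7C): sum1=44, sum2=219
  after byte 2 (0x89): sum1=181, sum2=145
  after byte 3 (0xDB): sum1=145, sum2=35
Checksum = sum2·256 + sum1 = 35·256 + 145 = 9105 = 0x2391.

2391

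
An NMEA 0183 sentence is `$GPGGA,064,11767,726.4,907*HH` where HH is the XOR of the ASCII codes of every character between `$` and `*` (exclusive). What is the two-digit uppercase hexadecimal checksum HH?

XOR the ASCII codes of the payload characters:
  'G' = 0x47 → acc = 0x47
  'P' = 0x50 → acc = 0x17
  'G' = 0x47 → acc = 0x50
  'G' = 0x47 → acc = 0x17
  'A' = 0x41 → acc = 0x56
  ',' = 0x2C → acc = 0x7A
  '0' = 0x30 → acc = 0x4A
  '6' = 0x36 → acc = 0x7C
  '4' = 0x34 → acc = 0x48
  ',' = 0x2C → acc = 0x64
  '1' = 0x31 → acc = 0x55
  '1' = 0x31 → acc = 0x64
  '7' = 0x37 → acc = 0x53
  '6' = 0x36 → acc = 0x65
  '7' = 0x37 → acc = 0x52
  ',' = 0x2C → acc = 0x7E
  '7' = 0x37 → acc = 0x49
  '2' = 0x32 → acc = 0x7B
  '6' = 0x36 → acc = 0x4D
  '.' = 0x2E → acc = 0x63
  '4' = 0x34 → acc = 0x57
  ',' = 0x2C → acc = 0x7B
  '9' = 0x39 → acc = 0x42
  '0' = 0x30 → acc = 0x72
  '7' = 0x37 → acc = 0x45
Checksum = 0x45.

45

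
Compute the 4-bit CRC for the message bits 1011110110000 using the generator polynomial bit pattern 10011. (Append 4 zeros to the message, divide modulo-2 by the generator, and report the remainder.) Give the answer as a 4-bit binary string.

1000

Append 4 zeros: 10111101100000000. Divide by 10011 (XOR where the leading bit is 1):
  pos 0: 10111 XOR 10011 = 00100
  pos 2: 10010 XOR 10011 = 00001
  pos 6: 11100 XOR 10011 = 01111
  pos 7: 11110 XOR 10011 = 01101
  pos 8: 11010 XOR 10011 = 01001
  pos 9: 10010 XOR 10011 = 00001
Remainder (last 4 bits) = 1000. This is the CRC / FCS.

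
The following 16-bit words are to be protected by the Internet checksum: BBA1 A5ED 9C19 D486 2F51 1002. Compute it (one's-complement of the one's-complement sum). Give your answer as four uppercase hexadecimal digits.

EE7C

One's-complement addition (fold any carry out of bit 15 back into bit 0):
  0xBBA1 + 0xA5ED = 0x1618E → wrap carry → 0x618F
  0x618F + 0x9C19 = 0x0FDA8
  0xFDA8 + 0xD486 = 0x1D22E → wrap carry → 0xD22F
  0xD22F + 0x2F51 = 0x10180 → wrap carry → 0x0181
  0x0181 + 0x1002 = 0x01183
One's-complement sum = 0x1183.
Checksum = ~0x1183 & 0xFFFF = 0xEE7C.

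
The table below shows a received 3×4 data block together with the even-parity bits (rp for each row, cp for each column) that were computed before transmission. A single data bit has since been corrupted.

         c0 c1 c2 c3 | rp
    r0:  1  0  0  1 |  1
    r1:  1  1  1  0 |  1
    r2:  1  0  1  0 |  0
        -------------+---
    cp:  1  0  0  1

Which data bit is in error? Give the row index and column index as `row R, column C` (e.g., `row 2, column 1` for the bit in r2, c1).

row 0, column 1

Recompute each row's even parity and compare to rp:
  r0: data parity 0, sent rp 1 → mismatch
  r1: data parity 1, sent rp 1 → ok
  r2: data parity 0, sent rp 0 → ok
Recompute each column's even parity and compare to cp:
  c0: data parity 1, sent cp 1 → ok
  c1: data parity 1, sent cp 0 → mismatch
  c2: data parity 0, sent cp 0 → ok
  c3: data parity 1, sent cp 1 → ok
Exactly one row (r0) and one column (c1) fail → the flipped bit is at their intersection.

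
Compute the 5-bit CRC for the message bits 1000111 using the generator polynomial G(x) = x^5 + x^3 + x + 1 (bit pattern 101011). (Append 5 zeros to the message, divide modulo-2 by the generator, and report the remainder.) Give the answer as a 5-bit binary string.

10111

Append 5 zeros: 100011100000. Divide by 101011 (XOR where the leading bit is 1):
  pos 0: 100011 XOR 101011 = 001000
  pos 2: 100010 XOR 101011 = 001001
  pos 4: 100100 XOR 101011 = 001111
  pos 6: 111100 XOR 101011 = 010111
Remainder (last 5 bits) = 10111. This is the CRC / FCS.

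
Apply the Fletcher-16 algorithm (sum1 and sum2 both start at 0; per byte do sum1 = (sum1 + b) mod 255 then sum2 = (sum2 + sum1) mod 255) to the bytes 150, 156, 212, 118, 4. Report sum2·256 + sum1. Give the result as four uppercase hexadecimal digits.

D282

Running sums (mod 255):
  after byte 0 (150): sum1=150, sum2=150
  after byte 1 (156): sum1=51, sum2=201
  after byte 2 (212): sum1=8, sum2=209
  after byte 3 (118): sum1=126, sum2=80
  after byte 4 (4): sum1=130, sum2=210
Checksum = sum2·256 + sum1 = 210·256 + 130 = 53890 = 0xD282.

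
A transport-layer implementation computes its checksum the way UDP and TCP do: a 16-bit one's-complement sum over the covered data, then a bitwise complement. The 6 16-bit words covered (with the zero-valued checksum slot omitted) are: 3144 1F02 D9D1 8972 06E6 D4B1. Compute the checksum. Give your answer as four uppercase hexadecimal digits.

70DD

One's-complement addition (fold any carry out of bit 15 back into bit 0):
  0x3144 + 0x1F02 = 0x05046
  0x5046 + 0xD9D1 = 0x12A17 → wrap carry → 0x2A18
  0x2A18 + 0x8972 = 0x0B38A
  0xB38A + 0x06E6 = 0x0BA70
  0xBA70 + 0xD4B1 = 0x18F21 → wrap carry → 0x8F22
One's-complement sum = 0x8F22.
Checksum = ~0x8F22 & 0xFFFF = 0x70DD.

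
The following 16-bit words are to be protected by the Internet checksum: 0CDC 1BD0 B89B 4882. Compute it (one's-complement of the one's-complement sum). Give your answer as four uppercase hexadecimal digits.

D635

One's-complement addition (fold any carry out of bit 15 back into bit 0):
  0x0CDC + 0x1BD0 = 0x028AC
  0x28AC + 0xB89B = 0x0E147
  0xE147 + 0x4882 = 0x129C9 → wrap carry → 0x29CA
One's-complement sum = 0x29CA.
Checksum = ~0x29CA & 0xFFFF = 0xD635.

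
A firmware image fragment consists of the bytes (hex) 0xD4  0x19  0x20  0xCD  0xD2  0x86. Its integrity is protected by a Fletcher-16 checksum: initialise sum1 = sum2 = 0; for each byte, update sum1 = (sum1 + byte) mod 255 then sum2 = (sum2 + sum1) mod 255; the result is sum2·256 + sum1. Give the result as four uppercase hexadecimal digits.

9035

Running sums (mod 255):
  after byte 0 (0xD4): sum1=212, sum2=212
  after byte 1 (0x19): sum1=237, sum2=194
  after byte 2 (0x20): sum1=14, sum2=208
  after byte 3 (0xCD): sum1=219, sum2=172
  after byte 4 (0xD2): sum1=174, sum2=91
  after byte 5 (0x86): sum1=53, sum2=144
Checksum = sum2·256 + sum1 = 144·256 + 53 = 36917 = 0x9035.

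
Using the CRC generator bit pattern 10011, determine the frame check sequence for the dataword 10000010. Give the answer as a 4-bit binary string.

Append 4 zeros: 100000100000. Divide by 10011 (XOR where the leading bit is 1):
  pos 0: 10000 XOR 10011 = 00011
  pos 3: 11010 XOR 10011 = 01001
  pos 4: 10010 XOR 10011 = 00001
Remainder (last 4 bits) = 1000. This is the CRC / FCS.

1000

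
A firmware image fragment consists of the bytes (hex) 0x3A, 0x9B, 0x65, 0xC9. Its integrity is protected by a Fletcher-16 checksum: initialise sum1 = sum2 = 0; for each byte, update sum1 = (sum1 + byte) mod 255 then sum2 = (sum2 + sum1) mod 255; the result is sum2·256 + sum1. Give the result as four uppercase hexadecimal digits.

5005

Running sums (mod 255):
  after byte 0 (0x3A): sum1=58, sum2=58
  after byte 1 (0x9B): sum1=213, sum2=16
  after byte 2 (0x65): sum1=59, sum2=75
  after byte 3 (0xC9): sum1=5, sum2=80
Checksum = sum2·256 + sum1 = 80·256 + 5 = 20485 = 0x5005.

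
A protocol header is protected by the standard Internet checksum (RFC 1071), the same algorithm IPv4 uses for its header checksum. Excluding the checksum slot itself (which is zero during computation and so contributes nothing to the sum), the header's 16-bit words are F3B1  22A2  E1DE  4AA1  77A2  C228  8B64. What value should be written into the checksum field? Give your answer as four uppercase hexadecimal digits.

One's-complement addition (fold any carry out of bit 15 back into bit 0):
  0xF3B1 + 0x22A2 = 0x11653 → wrap carry → 0x1654
  0x1654 + 0xE1DE = 0x0F832
  0xF832 + 0x4AA1 = 0x142D3 → wrap carry → 0x42D4
  0x42D4 + 0x77A2 = 0x0BA76
  0xBA76 + 0xC228 = 0x17C9E → wrap carry → 0x7C9F
  0x7C9F + 0x8B64 = 0x10803 → wrap carry → 0x0804
One's-complement sum = 0x0804.
Checksum = ~0x0804 & 0xFFFF = 0xF7FB.

F7FB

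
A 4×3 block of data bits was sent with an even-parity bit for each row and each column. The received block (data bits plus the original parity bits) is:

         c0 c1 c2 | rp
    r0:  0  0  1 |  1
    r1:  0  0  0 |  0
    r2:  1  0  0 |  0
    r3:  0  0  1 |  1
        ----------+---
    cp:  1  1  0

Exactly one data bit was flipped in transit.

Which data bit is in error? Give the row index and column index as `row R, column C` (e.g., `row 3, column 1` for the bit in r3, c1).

Recompute each row's even parity and compare to rp:
  r0: data parity 1, sent rp 1 → ok
  r1: data parity 0, sent rp 0 → ok
  r2: data parity 1, sent rp 0 → mismatch
  r3: data parity 1, sent rp 1 → ok
Recompute each column's even parity and compare to cp:
  c0: data parity 1, sent cp 1 → ok
  c1: data parity 0, sent cp 1 → mismatch
  c2: data parity 0, sent cp 0 → ok
Exactly one row (r2) and one column (c1) fail → the flipped bit is at their intersection.

row 2, column 1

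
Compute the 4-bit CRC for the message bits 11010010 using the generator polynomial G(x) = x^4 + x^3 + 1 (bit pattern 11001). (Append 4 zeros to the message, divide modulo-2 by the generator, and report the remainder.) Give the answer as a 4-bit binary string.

Append 4 zeros: 110100100000. Divide by 11001 (XOR where the leading bit is 1):
  pos 0: 11010 XOR 11001 = 00011
  pos 3: 11010 XOR 11001 = 00011
  pos 6: 11000 XOR 11001 = 00001
Remainder (last 4 bits) = 0010. This is the CRC / FCS.

0010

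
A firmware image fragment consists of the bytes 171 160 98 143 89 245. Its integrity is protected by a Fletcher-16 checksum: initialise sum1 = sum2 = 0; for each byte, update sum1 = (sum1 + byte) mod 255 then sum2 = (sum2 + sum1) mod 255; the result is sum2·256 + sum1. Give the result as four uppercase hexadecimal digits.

Running sums (mod 255):
  after byte 0 (171): sum1=171, sum2=171
  after byte 1 (160): sum1=76, sum2=247
  after byte 2 (98): sum1=174, sum2=166
  after byte 3 (143): sum1=62, sum2=228
  after byte 4 (89): sum1=151, sum2=124
  after byte 5 (245): sum1=141, sum2=10
Checksum = sum2·256 + sum1 = 10·256 + 141 = 2701 = 0x0A8D.

0A8D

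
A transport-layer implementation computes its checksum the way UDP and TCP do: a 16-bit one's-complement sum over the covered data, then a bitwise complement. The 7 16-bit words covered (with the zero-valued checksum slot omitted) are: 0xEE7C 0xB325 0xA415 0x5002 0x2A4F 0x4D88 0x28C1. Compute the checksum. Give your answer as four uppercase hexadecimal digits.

One's-complement addition (fold any carry out of bit 15 back into bit 0):
  0xEE7C + 0xB325 = 0x1A1A1 → wrap carry → 0xA1A2
  0xA1A2 + 0xA415 = 0x145B7 → wrap carry → 0x45B8
  0x45B8 + 0x5002 = 0x095BA
  0x95BA + 0x2A4F = 0x0C009
  0xC009 + 0x4D88 = 0x10D91 → wrap carry → 0x0D92
  0x0D92 + 0x28C1 = 0x03653
One's-complement sum = 0x3653.
Checksum = ~0x3653 & 0xFFFF = 0xC9AC.

C9AC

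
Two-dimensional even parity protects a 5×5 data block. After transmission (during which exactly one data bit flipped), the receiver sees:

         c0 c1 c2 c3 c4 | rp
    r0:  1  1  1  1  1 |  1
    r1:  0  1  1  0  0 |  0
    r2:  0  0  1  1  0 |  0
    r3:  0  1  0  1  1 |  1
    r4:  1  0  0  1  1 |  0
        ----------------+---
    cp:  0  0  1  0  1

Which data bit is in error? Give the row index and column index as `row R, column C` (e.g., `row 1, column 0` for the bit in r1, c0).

row 4, column 1

Recompute each row's even parity and compare to rp:
  r0: data parity 1, sent rp 1 → ok
  r1: data parity 0, sent rp 0 → ok
  r2: data parity 0, sent rp 0 → ok
  r3: data parity 1, sent rp 1 → ok
  r4: data parity 1, sent rp 0 → mismatch
Recompute each column's even parity and compare to cp:
  c0: data parity 0, sent cp 0 → ok
  c1: data parity 1, sent cp 0 → mismatch
  c2: data parity 1, sent cp 1 → ok
  c3: data parity 0, sent cp 0 → ok
  c4: data parity 1, sent cp 1 → ok
Exactly one row (r4) and one column (c1) fail → the flipped bit is at their intersection.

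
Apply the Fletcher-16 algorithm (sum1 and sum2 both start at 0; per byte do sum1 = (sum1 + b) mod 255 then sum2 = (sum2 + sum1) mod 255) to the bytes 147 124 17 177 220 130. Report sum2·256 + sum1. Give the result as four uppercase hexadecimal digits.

Running sums (mod 255):
  after byte 0 (147): sum1=147, sum2=147
  after byte 1 (124): sum1=16, sum2=163
  after byte 2 (17): sum1=33, sum2=196
  after byte 3 (177): sum1=210, sum2=151
  after byte 4 (220): sum1=175, sum2=71
  after byte 5 (130): sum1=50, sum2=121
Checksum = sum2·256 + sum1 = 121·256 + 50 = 31026 = 0x7932.

7932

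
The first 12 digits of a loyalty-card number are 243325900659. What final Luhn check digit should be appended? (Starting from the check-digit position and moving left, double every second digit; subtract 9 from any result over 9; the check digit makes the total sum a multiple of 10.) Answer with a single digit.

2

Partial digits right→left: 9 5 6 0 0 9 5 2 3 3 4 2
Double every second digit counting from the check-digit position (so the 1st, 3rd, 5th, ... of the partial from the right).
  doubled (with −9 where >9): 9 3 0 1 6 8 → sum 27
  kept as-is: 5 0 9 2 3 2 → sum 21
Total = 27 + 21 = 48.
Check digit = (10 − (48 mod 10)) mod 10 = 2.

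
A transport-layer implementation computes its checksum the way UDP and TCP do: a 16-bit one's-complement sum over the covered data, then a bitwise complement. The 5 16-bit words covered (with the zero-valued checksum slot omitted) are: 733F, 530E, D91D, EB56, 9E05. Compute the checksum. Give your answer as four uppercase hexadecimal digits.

D737

One's-complement addition (fold any carry out of bit 15 back into bit 0):
  0x733F + 0x530E = 0x0C64D
  0xC64D + 0xD91D = 0x19F6A → wrap carry → 0x9F6B
  0x9F6B + 0xEB56 = 0x18AC1 → wrap carry → 0x8AC2
  0x8AC2 + 0x9E05 = 0x128C7 → wrap carry → 0x28C8
One's-complement sum = 0x28C8.
Checksum = ~0x28C8 & 0xFFFF = 0xD737.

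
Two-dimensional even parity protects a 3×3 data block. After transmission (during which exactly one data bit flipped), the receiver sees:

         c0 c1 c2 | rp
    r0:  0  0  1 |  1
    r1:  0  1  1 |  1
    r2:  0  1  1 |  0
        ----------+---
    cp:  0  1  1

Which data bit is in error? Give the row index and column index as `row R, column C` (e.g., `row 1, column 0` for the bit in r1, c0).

Recompute each row's even parity and compare to rp:
  r0: data parity 1, sent rp 1 → ok
  r1: data parity 0, sent rp 1 → mismatch
  r2: data parity 0, sent rp 0 → ok
Recompute each column's even parity and compare to cp:
  c0: data parity 0, sent cp 0 → ok
  c1: data parity 0, sent cp 1 → mismatch
  c2: data parity 1, sent cp 1 → ok
Exactly one row (r1) and one column (c1) fail → the flipped bit is at their intersection.

row 1, column 1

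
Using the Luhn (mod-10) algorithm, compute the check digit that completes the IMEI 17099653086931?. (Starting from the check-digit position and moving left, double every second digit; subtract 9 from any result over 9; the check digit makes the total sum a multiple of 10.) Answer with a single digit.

5

Partial digits right→left: 1 3 9 6 8 0 3 5 6 9 9 0 7 1
Double every second digit counting from the check-digit position (so the 1st, 3rd, 5th, ... of the partial from the right).
  doubled (with −9 where >9): 2 9 7 6 3 9 5 → sum 41
  kept as-is: 3 6 0 5 9 0 1 → sum 24
Total = 41 + 24 = 65.
Check digit = (10 − (65 mod 10)) mod 10 = 5.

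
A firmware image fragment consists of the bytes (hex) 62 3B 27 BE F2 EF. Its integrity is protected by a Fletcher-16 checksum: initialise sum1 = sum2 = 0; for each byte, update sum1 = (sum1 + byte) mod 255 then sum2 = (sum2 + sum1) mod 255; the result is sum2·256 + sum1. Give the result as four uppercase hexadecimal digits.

Running sums (mod 255):
  after byte 0 (62): sum1=98, sum2=98
  after byte 1 (3B): sum1=157, sum2=0
  after byte 2 (27): sum1=196, sum2=196
  after byte 3 (BE): sum1=131, sum2=72
  after byte 4 (F2): sum1=118, sum2=190
  after byte 5 (EF): sum1=102, sum2=37
Checksum = sum2·256 + sum1 = 37·256 + 102 = 9574 = 0x2566.

2566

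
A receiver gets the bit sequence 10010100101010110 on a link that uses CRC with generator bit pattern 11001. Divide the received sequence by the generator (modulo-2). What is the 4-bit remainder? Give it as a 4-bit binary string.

0111

Modulo-2 division of 10010100101010110 by 11001:
  pos 0: 10010 XOR 11001 = 01011
  pos 1: 10111 XOR 11001 = 01110
  pos 2: 11100 XOR 11001 = 00101
  pos 4: 10101 XOR 11001 = 01100
  pos 5: 11000 XOR 11001 = 00001
  pos 9: 11010 XOR 11001 = 00011
  pos 12: 11110 XOR 11001 = 00111
Remainder = 0111 (nonzero — an error is detected).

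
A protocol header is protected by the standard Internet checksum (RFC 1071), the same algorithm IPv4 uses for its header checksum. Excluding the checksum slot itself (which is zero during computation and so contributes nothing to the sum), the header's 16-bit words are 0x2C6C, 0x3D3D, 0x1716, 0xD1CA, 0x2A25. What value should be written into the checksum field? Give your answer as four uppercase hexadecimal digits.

8350

One's-complement addition (fold any carry out of bit 15 back into bit 0):
  0x2C6C + 0x3D3D = 0x069A9
  0x69A9 + 0x1716 = 0x080BF
  0x80BF + 0xD1CA = 0x15289 → wrap carry → 0x528A
  0x528A + 0x2A25 = 0x07CAF
One's-complement sum = 0x7CAF.
Checksum = ~0x7CAF & 0xFFFF = 0x8350.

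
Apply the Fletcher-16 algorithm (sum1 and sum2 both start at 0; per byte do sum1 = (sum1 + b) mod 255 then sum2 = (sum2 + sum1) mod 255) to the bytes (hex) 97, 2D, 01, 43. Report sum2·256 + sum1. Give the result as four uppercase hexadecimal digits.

2B09

Running sums (mod 255):
  after byte 0 (97): sum1=151, sum2=151
  after byte 1 (2D): sum1=196, sum2=92
  after byte 2 (01): sum1=197, sum2=34
  after byte 3 (43): sum1=9, sum2=43
Checksum = sum2·256 + sum1 = 43·256 + 9 = 11017 = 0x2B09.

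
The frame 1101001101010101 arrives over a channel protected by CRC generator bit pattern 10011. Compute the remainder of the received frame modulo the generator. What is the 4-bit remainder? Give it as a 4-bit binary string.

0010

Modulo-2 division of 1101001101010101 by 10011:
  pos 0: 11010 XOR 10011 = 01001
  pos 1: 10010 XOR 10011 = 00001
  pos 5: 11101 XOR 10011 = 01110
  pos 6: 11100 XOR 10011 = 01111
  pos 7: 11111 XOR 10011 = 01100
  pos 8: 11000 XOR 10011 = 01011
  pos 9: 10111 XOR 10011 = 00100
  pos 11: 10001 XOR 10011 = 00010
Remainder = 0010 (nonzero — an error is detected).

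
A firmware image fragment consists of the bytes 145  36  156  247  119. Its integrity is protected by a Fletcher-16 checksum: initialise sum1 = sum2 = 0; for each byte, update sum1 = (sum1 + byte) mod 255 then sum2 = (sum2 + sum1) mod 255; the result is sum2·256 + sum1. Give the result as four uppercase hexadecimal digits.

Running sums (mod 255):
  after byte 0 (145): sum1=145, sum2=145
  after byte 1 (36): sum1=181, sum2=71
  after byte 2 (156): sum1=82, sum2=153
  after byte 3 (247): sum1=74, sum2=227
  after byte 4 (119): sum1=193, sum2=165
Checksum = sum2·256 + sum1 = 165·256 + 193 = 42433 = 0xA5C1.

A5C1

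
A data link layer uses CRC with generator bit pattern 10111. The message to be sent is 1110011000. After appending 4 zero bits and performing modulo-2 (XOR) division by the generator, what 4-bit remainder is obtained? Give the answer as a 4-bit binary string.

0001

Append 4 zeros: 11100110000000. Divide by 10111 (XOR where the leading bit is 1):
  pos 0: 11100 XOR 10111 = 01011
  pos 1: 10111 XOR 10111 = 00000
  pos 6: 10000 XOR 10111 = 00111
  pos 8: 11100 XOR 10111 = 01011
  pos 9: 10110 XOR 10111 = 00001
Remainder (last 4 bits) = 0001. This is the CRC / FCS.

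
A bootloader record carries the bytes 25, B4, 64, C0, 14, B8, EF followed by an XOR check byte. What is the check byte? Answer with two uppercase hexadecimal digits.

76

XOR the bytes together:
  start with 0x25
  0x25 ⊕ 0xB4 = 0x91
  0x91 ⊕ 0x64 = 0xF5
  0xF5 ⊕ 0xC0 = 0x35
  0x35 ⊕ 0x14 = 0x21
  0x21 ⊕ 0xB8 = 0x99
  0x99 ⊕ 0xEF = 0x76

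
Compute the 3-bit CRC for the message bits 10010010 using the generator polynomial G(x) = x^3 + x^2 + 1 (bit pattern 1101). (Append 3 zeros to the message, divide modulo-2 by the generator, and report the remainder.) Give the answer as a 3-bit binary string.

Append 3 zeros: 10010010000. Divide by 1101 (XOR where the leading bit is 1):
  pos 0: 1001 XOR 1101 = 0100
  pos 1: 1000 XOR 1101 = 0101
  pos 2: 1010 XOR 1101 = 0111
  pos 3: 1111 XOR 1101 = 0010
  pos 5: 1000 XOR 1101 = 0101
  pos 6: 1010 XOR 1101 = 0111
  pos 7: 1110 XOR 1101 = 0011
Remainder (last 3 bits) = 011. This is the CRC / FCS.

011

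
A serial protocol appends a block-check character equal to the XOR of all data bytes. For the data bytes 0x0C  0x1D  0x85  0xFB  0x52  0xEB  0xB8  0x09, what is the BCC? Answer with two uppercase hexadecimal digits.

XOR the bytes together:
  start with 0x0C
  0x0C ⊕ 0x1D = 0x11
  0x11 ⊕ 0x85 = 0x94
  0x94 ⊕ 0xFB = 0x6F
  0x6F ⊕ 0x52 = 0x3D
  0x3D ⊕ 0xEB = 0xD6
  0xD6 ⊕ 0xB8 = 0x6E
  0x6E ⊕ 0x09 = 0x67

67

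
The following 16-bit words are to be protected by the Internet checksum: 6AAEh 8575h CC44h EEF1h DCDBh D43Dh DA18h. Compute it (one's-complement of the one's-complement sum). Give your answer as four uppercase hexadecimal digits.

One's-complement addition (fold any carry out of bit 15 back into bit 0):
  0x6AAE + 0x8575 = 0x0F023
  0xF023 + 0xCC44 = 0x1BC67 → wrap carry → 0xBC68
  0xBC68 + 0xEEF1 = 0x1AB59 → wrap carry → 0xAB5A
  0xAB5A + 0xDCDB = 0x18835 → wrap carry → 0x8836
  0x8836 + 0xD43D = 0x15C73 → wrap carry → 0x5C74
  0x5C74 + 0xDA18 = 0x1368C → wrap carry → 0x368D
One's-complement sum = 0x368D.
Checksum = ~0x368D & 0xFFFF = 0xC972.

C972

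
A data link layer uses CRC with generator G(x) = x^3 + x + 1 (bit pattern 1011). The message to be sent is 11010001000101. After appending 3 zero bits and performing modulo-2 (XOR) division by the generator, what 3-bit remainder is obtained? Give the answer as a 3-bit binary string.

Append 3 zeros: 11010001000101000. Divide by 1011 (XOR where the leading bit is 1):
  pos 0: 1101 XOR 1011 = 0110
  pos 1: 1100 XOR 1011 = 0111
  pos 2: 1110 XOR 1011 = 0101
  pos 3: 1010 XOR 1011 = 0001
  pos 6: 1100 XOR 1011 = 0111
  pos 7: 1110 XOR 1011 = 0101
  pos 8: 1011 XOR 1011 = 0000
  pos 13: 1000 XOR 1011 = 0011
Remainder (last 3 bits) = 011. This is the CRC / FCS.

011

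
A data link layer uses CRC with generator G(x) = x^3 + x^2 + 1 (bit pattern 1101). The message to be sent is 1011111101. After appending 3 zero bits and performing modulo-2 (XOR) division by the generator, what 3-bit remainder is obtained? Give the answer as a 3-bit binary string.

Append 3 zeros: 1011111101000. Divide by 1101 (XOR where the leading bit is 1):
  pos 0: 1011 XOR 1101 = 0110
  pos 1: 1101 XOR 1101 = 0000
  pos 5: 1110 XOR 1101 = 0011
  pos 7: 1110 XOR 1101 = 0011
  pos 9: 1100 XOR 1101 = 0001
Remainder (last 3 bits) = 001. This is the CRC / FCS.

001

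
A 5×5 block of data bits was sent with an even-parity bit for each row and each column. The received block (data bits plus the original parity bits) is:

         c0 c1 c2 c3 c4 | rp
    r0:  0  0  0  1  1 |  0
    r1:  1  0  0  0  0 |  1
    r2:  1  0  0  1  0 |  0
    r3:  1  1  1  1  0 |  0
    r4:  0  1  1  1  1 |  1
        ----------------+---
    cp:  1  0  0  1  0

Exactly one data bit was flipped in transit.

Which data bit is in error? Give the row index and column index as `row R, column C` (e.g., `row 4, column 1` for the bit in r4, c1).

Recompute each row's even parity and compare to rp:
  r0: data parity 0, sent rp 0 → ok
  r1: data parity 1, sent rp 1 → ok
  r2: data parity 0, sent rp 0 → ok
  r3: data parity 0, sent rp 0 → ok
  r4: data parity 0, sent rp 1 → mismatch
Recompute each column's even parity and compare to cp:
  c0: data parity 1, sent cp 1 → ok
  c1: data parity 0, sent cp 0 → ok
  c2: data parity 0, sent cp 0 → ok
  c3: data parity 0, sent cp 1 → mismatch
  c4: data parity 0, sent cp 0 → ok
Exactly one row (r4) and one column (c3) fail → the flipped bit is at their intersection.

row 4, column 3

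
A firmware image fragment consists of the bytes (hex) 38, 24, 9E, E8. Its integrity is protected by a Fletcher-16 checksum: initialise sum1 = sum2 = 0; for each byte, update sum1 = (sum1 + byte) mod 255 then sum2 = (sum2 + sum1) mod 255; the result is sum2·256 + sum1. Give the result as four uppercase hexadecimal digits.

Running sums (mod 255):
  after byte 0 (38): sum1=56, sum2=56
  after byte 1 (24): sum1=92, sum2=148
  after byte 2 (9E): sum1=250, sum2=143
  after byte 3 (E8): sum1=227, sum2=115
Checksum = sum2·256 + sum1 = 115·256 + 227 = 29667 = 0x73E3.

73E3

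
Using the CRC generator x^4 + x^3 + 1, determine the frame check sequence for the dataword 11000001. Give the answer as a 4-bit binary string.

Append 4 zeros: 110000010000. Divide by 11001 (XOR where the leading bit is 1):
  pos 0: 11000 XOR 11001 = 00001
  pos 4: 10010 XOR 11001 = 01011
  pos 5: 10110 XOR 11001 = 01111
  pos 6: 11110 XOR 11001 = 00111
Remainder (last 4 bits) = 1110. This is the CRC / FCS.

1110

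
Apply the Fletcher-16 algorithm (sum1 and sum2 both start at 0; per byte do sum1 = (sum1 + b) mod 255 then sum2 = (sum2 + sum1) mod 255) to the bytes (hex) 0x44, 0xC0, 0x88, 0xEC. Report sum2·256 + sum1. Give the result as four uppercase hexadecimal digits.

Running sums (mod 255):
  after byte 0 (0x44): sum1=68, sum2=68
  after byte 1 (0xC0): sum1=5, sum2=73
  after byte 2 (0x88): sum1=141, sum2=214
  after byte 3 (0xEC): sum1=122, sum2=81
Checksum = sum2·256 + sum1 = 81·256 + 122 = 20858 = 0x517A.

517A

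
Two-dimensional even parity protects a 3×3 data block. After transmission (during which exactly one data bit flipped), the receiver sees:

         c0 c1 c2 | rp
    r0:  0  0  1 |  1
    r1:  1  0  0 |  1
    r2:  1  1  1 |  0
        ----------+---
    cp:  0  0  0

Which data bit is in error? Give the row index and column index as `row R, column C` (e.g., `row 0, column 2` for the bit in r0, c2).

Recompute each row's even parity and compare to rp:
  r0: data parity 1, sent rp 1 → ok
  r1: data parity 1, sent rp 1 → ok
  r2: data parity 1, sent rp 0 → mismatch
Recompute each column's even parity and compare to cp:
  c0: data parity 0, sent cp 0 → ok
  c1: data parity 1, sent cp 0 → mismatch
  c2: data parity 0, sent cp 0 → ok
Exactly one row (r2) and one column (c1) fail → the flipped bit is at their intersection.

row 2, column 1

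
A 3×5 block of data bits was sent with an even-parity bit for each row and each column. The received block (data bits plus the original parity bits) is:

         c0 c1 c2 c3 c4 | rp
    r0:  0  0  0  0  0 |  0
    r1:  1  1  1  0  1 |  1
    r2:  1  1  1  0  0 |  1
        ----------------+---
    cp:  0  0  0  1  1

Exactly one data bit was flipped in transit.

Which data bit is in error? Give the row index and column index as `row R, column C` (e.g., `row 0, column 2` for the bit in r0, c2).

Recompute each row's even parity and compare to rp:
  r0: data parity 0, sent rp 0 → ok
  r1: data parity 0, sent rp 1 → mismatch
  r2: data parity 1, sent rp 1 → ok
Recompute each column's even parity and compare to cp:
  c0: data parity 0, sent cp 0 → ok
  c1: data parity 0, sent cp 0 → ok
  c2: data parity 0, sent cp 0 → ok
  c3: data parity 0, sent cp 1 → mismatch
  c4: data parity 1, sent cp 1 → ok
Exactly one row (r1) and one column (c3) fail → the flipped bit is at their intersection.

row 1, column 3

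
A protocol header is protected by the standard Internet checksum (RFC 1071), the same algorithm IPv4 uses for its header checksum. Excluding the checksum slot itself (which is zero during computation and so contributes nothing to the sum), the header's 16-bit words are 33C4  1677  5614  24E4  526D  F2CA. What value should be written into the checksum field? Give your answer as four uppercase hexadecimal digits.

One's-complement addition (fold any carry out of bit 15 back into bit 0):
  0x33C4 + 0x1677 = 0x04A3B
  0x4A3B + 0x5614 = 0x0A04F
  0xA04F + 0x24E4 = 0x0C533
  0xC533 + 0x526D = 0x117A0 → wrap carry → 0x17A1
  0x17A1 + 0xF2CA = 0x10A6B → wrap carry → 0x0A6C
One's-complement sum = 0x0A6C.
Checksum = ~0x0A6C & 0xFFFF = 0xF593.

F593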